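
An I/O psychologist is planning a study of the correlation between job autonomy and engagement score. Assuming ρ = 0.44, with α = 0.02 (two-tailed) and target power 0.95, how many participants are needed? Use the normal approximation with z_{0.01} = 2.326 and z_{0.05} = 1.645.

n = 74

Fisher's z: C = ½·ln((1+r)/(1−r)) = ½·ln(2.5714) = 0.4722.
n = ((z_{α/2} + z_β)/C)² + 3.
(2.326 + 1.645) / 0.4722 = 3.971 / 0.4722 = 8.410.
n = 8.410² + 3 = 70.72 + 3 = 73.7.
Round up.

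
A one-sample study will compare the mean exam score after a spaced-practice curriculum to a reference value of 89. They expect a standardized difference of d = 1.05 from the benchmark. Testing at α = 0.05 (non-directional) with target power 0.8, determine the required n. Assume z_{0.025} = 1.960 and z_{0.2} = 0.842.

n = 8

For a one-sample test: n = ((z_{α/2} + z_β) / d)².
z_{α/2} + z_β = 1.960 + 0.842 = 2.802.
n = (2.802 / 1.05)² = 2.669² = 7.12.
Round up.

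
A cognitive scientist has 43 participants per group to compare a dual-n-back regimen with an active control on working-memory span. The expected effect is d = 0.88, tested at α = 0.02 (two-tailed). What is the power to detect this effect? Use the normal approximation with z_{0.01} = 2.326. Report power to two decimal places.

power ≈ 0.96

For two equal groups, power = Φ(d·√(n/2) − z_{α/2}).
d·√(n/2) = 0.88 × √(43/2) = 0.88 × 4.637 = 4.080.
z_β = 4.080 − 2.326 = 1.754.
Power = Φ(1.754) = 0.960.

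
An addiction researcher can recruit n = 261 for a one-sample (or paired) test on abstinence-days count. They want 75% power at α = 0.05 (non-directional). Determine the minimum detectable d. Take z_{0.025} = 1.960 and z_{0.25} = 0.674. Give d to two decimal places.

d_min ≈ 0.16

For a single sample (or paired design) of n = 261: d_min = (z_{α/2} + z_β)/√n.
z-sum = 1.960 + 0.674 = 2.634.
d_min = 2.634 / √261 = 2.634 / 16.155 = 0.163.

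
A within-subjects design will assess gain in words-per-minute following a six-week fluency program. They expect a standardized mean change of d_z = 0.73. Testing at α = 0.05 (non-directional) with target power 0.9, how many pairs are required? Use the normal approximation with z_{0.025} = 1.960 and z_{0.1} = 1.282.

n = 20 pairs

For a paired (one-sample on differences) test: n = ((z_{α/2} + z_β) / d)².
z_{α/2} + z_β = 1.960 + 1.282 = 3.242.
n = (3.242 / 0.73)² = 4.441² = 19.72.
Round up.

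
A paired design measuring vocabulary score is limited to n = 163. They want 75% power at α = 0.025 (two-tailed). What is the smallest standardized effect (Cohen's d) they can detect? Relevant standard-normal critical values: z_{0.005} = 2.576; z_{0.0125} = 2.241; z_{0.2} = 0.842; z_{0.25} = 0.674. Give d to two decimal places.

d_min ≈ 0.23

For a single sample (or paired design) of n = 163: d_min = (z_{α/2} + z_β)/√n.
z-sum = 2.241 + 0.674 = 2.915.
d_min = 2.915 / √163 = 2.915 / 12.767 = 0.228.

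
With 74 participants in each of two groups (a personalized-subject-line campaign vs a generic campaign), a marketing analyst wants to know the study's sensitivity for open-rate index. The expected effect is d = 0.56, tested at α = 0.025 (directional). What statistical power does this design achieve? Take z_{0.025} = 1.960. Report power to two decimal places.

power ≈ 0.93

For two equal groups, power = Φ(d·√(n/2) − z_{α}).
d·√(n/2) = 0.56 × √(74/2) = 0.56 × 6.083 = 3.406.
z_β = 3.406 − 1.960 = 1.446.
Power = Φ(1.446) = 0.926.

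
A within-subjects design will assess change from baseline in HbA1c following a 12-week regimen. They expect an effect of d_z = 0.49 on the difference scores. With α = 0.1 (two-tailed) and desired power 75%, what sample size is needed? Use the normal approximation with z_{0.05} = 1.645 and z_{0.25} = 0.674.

n = 23 pairs

For a paired (one-sample on differences) test: n = ((z_{α/2} + z_β) / d)².
z_{α/2} + z_β = 1.645 + 0.674 = 2.319.
n = (2.319 / 0.49)² = 4.733² = 22.40.
Round up.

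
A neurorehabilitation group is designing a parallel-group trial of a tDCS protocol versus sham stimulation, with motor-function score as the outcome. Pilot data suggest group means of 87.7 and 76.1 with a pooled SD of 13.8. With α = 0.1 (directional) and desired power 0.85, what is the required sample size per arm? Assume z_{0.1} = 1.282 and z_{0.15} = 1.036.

n = 16 per group

Cohen's d = |M₁ − M₂| / SD_pooled = |87.7 − 76.1| / 13.8 = 11.6 / 13.8 = 0.841.
For two independent groups with equal n: n = 2·((z_{α} + z_β) / d)².
z_{α} + z_β = 1.282 + 1.036 = 2.318.
n = 2 × (2.318 / 0.841)² = 2 × 2.756² = 2 × 7.60 = 15.2.
Round up to the next whole participant.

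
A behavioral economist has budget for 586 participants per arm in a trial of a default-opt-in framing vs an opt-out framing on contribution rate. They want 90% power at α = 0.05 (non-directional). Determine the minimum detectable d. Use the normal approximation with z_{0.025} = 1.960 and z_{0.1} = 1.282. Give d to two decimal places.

For two independent groups of n = 586 each: d_min = (z_{α/2} + z_β)·√(2/n).
z-sum = 1.960 + 1.282 = 3.242.
d_min = 3.242 × √(2/586) = 3.242 × 0.0584 = 0.189.

d_min ≈ 0.19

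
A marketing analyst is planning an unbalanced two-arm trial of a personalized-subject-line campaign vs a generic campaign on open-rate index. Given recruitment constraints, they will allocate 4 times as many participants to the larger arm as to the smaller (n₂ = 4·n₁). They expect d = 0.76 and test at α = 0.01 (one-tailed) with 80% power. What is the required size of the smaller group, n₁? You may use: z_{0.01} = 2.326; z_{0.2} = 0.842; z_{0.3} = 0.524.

With allocation ratio k = n₂/n₁ = 4, Var(x̄₁−x̄₂) = σ²(1/n₁ + 1/(k·n₁)) = σ²·(k+1)/(k·n₁).
So n₁ = (1 + 1/k)·((z_{α} + z_β)/d)² = 1.250 × (3.168/0.76)².
n₁ = 1.250 × 17.38 = 21.7.
Round up: n₁ = 22, giving n₂ = 4 × 22 = 88.

n₁ = 22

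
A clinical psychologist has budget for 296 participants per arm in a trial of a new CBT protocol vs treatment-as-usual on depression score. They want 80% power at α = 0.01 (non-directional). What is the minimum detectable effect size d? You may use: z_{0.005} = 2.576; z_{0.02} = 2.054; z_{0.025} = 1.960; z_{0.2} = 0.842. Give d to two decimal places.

d_min ≈ 0.28

For two independent groups of n = 296 each: d_min = (z_{α/2} + z_β)·√(2/n).
z-sum = 2.576 + 0.842 = 3.418.
d_min = 3.418 × √(2/296) = 3.418 × 0.0822 = 0.281.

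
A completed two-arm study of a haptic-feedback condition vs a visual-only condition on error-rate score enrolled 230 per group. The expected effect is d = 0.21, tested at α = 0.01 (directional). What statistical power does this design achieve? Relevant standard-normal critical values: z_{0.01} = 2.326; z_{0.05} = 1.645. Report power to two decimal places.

power ≈ 0.47

For two equal groups, power = Φ(d·√(n/2) − z_{α}).
d·√(n/2) = 0.21 × √(230/2) = 0.21 × 10.724 = 2.252.
z_β = 2.252 − 2.326 = -0.074.
Power = Φ(-0.074) = 0.471.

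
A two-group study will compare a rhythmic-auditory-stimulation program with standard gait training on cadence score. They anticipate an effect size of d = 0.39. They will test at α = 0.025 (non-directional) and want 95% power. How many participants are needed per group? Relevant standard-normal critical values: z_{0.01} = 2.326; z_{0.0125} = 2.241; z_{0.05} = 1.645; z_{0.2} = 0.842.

n = 199 per group

For two independent groups with equal n: n = 2·((z_{α/2} + z_β) / d)².
z_{α/2} + z_β = 2.241 + 1.645 = 3.886.
n = 2 × (3.886 / 0.39)² = 2 × 9.964² = 2 × 99.28 = 198.6.
Round up to the next whole participant.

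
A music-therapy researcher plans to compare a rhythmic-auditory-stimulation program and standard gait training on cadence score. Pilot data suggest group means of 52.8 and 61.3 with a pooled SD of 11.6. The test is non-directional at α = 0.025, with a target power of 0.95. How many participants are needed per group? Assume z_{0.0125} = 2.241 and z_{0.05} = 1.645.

Cohen's d = |M₁ − M₂| / SD_pooled = |52.8 − 61.3| / 11.6 = 8.5 / 11.6 = 0.733.
For two independent groups with equal n: n = 2·((z_{α/2} + z_β) / d)².
z_{α/2} + z_β = 2.241 + 1.645 = 3.886.
n = 2 × (3.886 / 0.733)² = 2 × 5.302² = 2 × 28.11 = 56.2.
Round up to the next whole participant.

n = 57 per group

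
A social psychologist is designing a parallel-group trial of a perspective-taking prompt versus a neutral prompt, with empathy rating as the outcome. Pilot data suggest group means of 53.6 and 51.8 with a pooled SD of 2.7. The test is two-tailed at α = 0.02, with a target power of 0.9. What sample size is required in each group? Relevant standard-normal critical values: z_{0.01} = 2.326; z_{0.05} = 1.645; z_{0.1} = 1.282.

Cohen's d = |M₁ − M₂| / SD_pooled = |53.6 − 51.8| / 2.7 = 1.8 / 2.7 = 0.667.
For two independent groups with equal n: n = 2·((z_{α/2} + z_β) / d)².
z_{α/2} + z_β = 2.326 + 1.282 = 3.608.
n = 2 × (3.608 / 0.667)² = 2 × 5.409² = 2 × 29.26 = 58.5.
Round up to the next whole participant.

n = 59 per group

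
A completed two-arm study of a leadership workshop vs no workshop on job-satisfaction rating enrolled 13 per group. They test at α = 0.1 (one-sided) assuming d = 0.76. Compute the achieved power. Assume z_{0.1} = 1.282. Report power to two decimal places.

For two equal groups, power = Φ(d·√(n/2) − z_{α}).
d·√(n/2) = 0.76 × √(13/2) = 0.76 × 2.550 = 1.938.
z_β = 1.938 − 1.282 = 0.656.
Power = Φ(0.656) = 0.744.

power ≈ 0.74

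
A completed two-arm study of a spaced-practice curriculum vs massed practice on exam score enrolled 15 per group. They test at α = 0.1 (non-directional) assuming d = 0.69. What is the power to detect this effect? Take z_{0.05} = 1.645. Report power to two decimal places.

For two equal groups, power = Φ(d·√(n/2) − z_{α/2}).
d·√(n/2) = 0.69 × √(15/2) = 0.69 × 2.739 = 1.890.
z_β = 1.890 − 1.645 = 0.245.
Power = Φ(0.245) = 0.597.

power ≈ 0.60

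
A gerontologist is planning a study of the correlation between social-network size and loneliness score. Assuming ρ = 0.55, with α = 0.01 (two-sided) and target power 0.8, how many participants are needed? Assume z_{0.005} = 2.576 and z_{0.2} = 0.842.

Fisher's z: C = ½·ln((1+r)/(1−r)) = ½·ln(3.4444) = 0.6184.
n = ((z_{α/2} + z_β)/C)² + 3.
(2.576 + 0.842) / 0.6184 = 3.418 / 0.6184 = 5.527.
n = 5.527² + 3 = 30.55 + 3 = 33.5.
Round up.

n = 34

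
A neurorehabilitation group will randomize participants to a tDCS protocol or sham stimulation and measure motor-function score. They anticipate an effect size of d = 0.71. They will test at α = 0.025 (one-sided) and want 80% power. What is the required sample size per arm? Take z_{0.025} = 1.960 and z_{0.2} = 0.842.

n = 32 per group

For two independent groups with equal n: n = 2·((z_{α} + z_β) / d)².
z_{α} + z_β = 1.960 + 0.842 = 2.802.
n = 2 × (2.802 / 0.71)² = 2 × 3.946² = 2 × 15.57 = 31.1.
Round up to the next whole participant.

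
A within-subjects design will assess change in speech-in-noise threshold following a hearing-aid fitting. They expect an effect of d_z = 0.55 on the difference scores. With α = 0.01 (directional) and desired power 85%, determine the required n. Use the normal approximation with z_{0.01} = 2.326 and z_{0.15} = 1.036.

For a paired (one-sample on differences) test: n = ((z_{α} + z_β) / d)².
z_{α} + z_β = 2.326 + 1.036 = 3.362.
n = (3.362 / 0.55)² = 6.113² = 37.37.
Round up.

n = 38 pairs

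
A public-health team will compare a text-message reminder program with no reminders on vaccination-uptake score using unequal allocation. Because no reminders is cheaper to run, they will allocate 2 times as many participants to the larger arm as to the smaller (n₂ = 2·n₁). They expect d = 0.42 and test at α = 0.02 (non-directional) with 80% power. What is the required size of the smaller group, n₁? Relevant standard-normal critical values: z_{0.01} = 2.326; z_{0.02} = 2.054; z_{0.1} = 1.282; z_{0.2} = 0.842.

n₁ = 86

With allocation ratio k = n₂/n₁ = 2, Var(x̄₁−x̄₂) = σ²(1/n₁ + 1/(k·n₁)) = σ²·(k+1)/(k·n₁).
So n₁ = (1 + 1/k)·((z_{α/2} + z_β)/d)² = 1.500 × (3.168/0.42)².
n₁ = 1.500 × 56.89 = 85.3.
Round up: n₁ = 86, giving n₂ = 2 × 86 = 172.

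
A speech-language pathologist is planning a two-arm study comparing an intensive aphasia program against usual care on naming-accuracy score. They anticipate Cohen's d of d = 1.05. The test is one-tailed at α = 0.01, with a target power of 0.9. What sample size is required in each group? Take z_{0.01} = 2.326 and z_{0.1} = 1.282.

For two independent groups with equal n: n = 2·((z_{α} + z_β) / d)².
z_{α} + z_β = 2.326 + 1.282 = 3.608.
n = 2 × (3.608 / 1.05)² = 2 × 3.436² = 2 × 11.81 = 23.6.
Round up to the next whole participant.

n = 24 per group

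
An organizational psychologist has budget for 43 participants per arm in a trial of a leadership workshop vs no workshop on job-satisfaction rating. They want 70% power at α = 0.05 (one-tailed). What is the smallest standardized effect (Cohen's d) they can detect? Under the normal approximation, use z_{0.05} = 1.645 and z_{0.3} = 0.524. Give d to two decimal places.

d_min ≈ 0.47

For two independent groups of n = 43 each: d_min = (z_{α} + z_β)·√(2/n).
z-sum = 1.645 + 0.524 = 2.169.
d_min = 2.169 × √(2/43) = 2.169 × 0.2157 = 0.468.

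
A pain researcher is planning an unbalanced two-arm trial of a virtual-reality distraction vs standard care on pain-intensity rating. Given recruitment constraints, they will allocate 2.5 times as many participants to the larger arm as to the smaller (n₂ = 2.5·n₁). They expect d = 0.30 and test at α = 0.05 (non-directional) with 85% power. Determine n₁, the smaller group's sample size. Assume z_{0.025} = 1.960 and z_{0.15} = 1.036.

n₁ = 140

With allocation ratio k = n₂/n₁ = 2.5, Var(x̄₁−x̄₂) = σ²(1/n₁ + 1/(k·n₁)) = σ²·(k+1)/(k·n₁).
So n₁ = (1 + 1/k)·((z_{α/2} + z_β)/d)² = 1.400 × (2.996/0.30)².
n₁ = 1.400 × 99.73 = 139.6.
Round up: n₁ = 140, giving n₂ = 2.5 × 140 = 350.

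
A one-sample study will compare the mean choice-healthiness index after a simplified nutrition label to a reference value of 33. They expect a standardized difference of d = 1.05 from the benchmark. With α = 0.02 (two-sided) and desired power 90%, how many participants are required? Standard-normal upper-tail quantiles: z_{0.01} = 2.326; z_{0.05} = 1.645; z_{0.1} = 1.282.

n = 12

For a one-sample test: n = ((z_{α/2} + z_β) / d)².
z_{α/2} + z_β = 2.326 + 1.282 = 3.608.
n = (3.608 / 1.05)² = 3.436² = 11.81.
Round up.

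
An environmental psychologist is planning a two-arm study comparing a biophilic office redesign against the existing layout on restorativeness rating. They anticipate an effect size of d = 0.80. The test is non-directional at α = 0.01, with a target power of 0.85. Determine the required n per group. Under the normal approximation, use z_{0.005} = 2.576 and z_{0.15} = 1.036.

n = 41 per group

For two independent groups with equal n: n = 2·((z_{α/2} + z_β) / d)².
z_{α/2} + z_β = 2.576 + 1.036 = 3.612.
n = 2 × (3.612 / 0.80)² = 2 × 4.515² = 2 × 20.39 = 40.8.
Round up to the next whole participant.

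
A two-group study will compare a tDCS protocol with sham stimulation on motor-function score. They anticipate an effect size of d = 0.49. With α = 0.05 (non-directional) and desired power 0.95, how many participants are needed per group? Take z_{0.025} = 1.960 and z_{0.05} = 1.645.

For two independent groups with equal n: n = 2·((z_{α/2} + z_β) / d)².
z_{α/2} + z_β = 1.960 + 1.645 = 3.605.
n = 2 × (3.605 / 0.49)² = 2 × 7.357² = 2 × 54.13 = 108.3.
Round up to the next whole participant.

n = 109 per group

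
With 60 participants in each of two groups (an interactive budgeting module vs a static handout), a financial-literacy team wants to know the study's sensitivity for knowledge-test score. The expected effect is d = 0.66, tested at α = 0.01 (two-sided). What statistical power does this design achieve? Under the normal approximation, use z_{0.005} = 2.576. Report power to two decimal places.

power ≈ 0.85

For two equal groups, power = Φ(d·√(n/2) − z_{α/2}).
d·√(n/2) = 0.66 × √(60/2) = 0.66 × 5.477 = 3.615.
z_β = 3.615 − 2.576 = 1.039.
Power = Φ(1.039) = 0.851.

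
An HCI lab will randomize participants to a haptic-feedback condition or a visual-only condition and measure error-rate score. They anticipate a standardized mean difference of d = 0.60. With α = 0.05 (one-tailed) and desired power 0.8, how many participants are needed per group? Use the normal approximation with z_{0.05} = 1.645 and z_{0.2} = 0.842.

For two independent groups with equal n: n = 2·((z_{α} + z_β) / d)².
z_{α} + z_β = 1.645 + 0.842 = 2.487.
n = 2 × (2.487 / 0.60)² = 2 × 4.145² = 2 × 17.18 = 34.4.
Round up to the next whole participant.

n = 35 per group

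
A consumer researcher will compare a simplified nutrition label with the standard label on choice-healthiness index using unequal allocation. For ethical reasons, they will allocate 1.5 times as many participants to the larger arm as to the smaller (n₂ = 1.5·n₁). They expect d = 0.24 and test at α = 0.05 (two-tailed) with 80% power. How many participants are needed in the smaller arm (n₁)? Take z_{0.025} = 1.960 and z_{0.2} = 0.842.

With allocation ratio k = n₂/n₁ = 1.5, Var(x̄₁−x̄₂) = σ²(1/n₁ + 1/(k·n₁)) = σ²·(k+1)/(k·n₁).
So n₁ = (1 + 1/k)·((z_{α/2} + z_β)/d)² = 1.667 × (2.802/0.24)².
n₁ = 1.667 × 136.31 = 227.2.
Round up: n₁ = 228, giving n₂ = 1.5 × 228 = 342.

n₁ = 228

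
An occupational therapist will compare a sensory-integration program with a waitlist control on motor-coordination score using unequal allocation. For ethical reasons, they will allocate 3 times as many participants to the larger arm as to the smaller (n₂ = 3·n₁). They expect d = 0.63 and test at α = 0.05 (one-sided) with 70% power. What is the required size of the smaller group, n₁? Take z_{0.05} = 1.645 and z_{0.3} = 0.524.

n₁ = 16

With allocation ratio k = n₂/n₁ = 3, Var(x̄₁−x̄₂) = σ²(1/n₁ + 1/(k·n₁)) = σ²·(k+1)/(k·n₁).
So n₁ = (1 + 1/k)·((z_{α} + z_β)/d)² = 1.333 × (2.169/0.63)².
n₁ = 1.333 × 11.85 = 15.8.
Round up: n₁ = 16, giving n₂ = 3 × 16 = 48.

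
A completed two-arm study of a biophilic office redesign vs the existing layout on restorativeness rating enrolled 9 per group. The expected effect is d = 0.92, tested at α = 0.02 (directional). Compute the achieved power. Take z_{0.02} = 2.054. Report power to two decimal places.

power ≈ 0.46

For two equal groups, power = Φ(d·√(n/2) − z_{α}).
d·√(n/2) = 0.92 × √(9/2) = 0.92 × 2.121 = 1.952.
z_β = 1.952 − 2.054 = -0.102.
Power = Φ(-0.102) = 0.459.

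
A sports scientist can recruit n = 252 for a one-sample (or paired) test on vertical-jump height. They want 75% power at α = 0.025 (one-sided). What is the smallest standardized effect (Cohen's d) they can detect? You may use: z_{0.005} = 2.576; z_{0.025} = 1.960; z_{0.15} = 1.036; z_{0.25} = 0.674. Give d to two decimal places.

d_min ≈ 0.17

For a single sample (or paired design) of n = 252: d_min = (z_{α} + z_β)/√n.
z-sum = 1.960 + 0.674 = 2.634.
d_min = 2.634 / √252 = 2.634 / 15.875 = 0.166.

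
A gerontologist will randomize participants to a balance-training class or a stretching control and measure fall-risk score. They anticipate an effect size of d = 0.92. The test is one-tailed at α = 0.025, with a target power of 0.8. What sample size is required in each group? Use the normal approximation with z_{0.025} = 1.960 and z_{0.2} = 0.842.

For two independent groups with equal n: n = 2·((z_{α} + z_β) / d)².
z_{α} + z_β = 1.960 + 0.842 = 2.802.
n = 2 × (2.802 / 0.92)² = 2 × 3.046² = 2 × 9.28 = 18.6.
Round up to the next whole participant.

n = 19 per group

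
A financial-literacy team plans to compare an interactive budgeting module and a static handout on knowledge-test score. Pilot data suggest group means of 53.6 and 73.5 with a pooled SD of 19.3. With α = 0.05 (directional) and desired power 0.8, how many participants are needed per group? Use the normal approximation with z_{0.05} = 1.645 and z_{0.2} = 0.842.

Cohen's d = |M₁ − M₂| / SD_pooled = |53.6 − 73.5| / 19.3 = 19.9 / 19.3 = 1.031.
For two independent groups with equal n: n = 2·((z_{α} + z_β) / d)².
z_{α} + z_β = 1.645 + 0.842 = 2.487.
n = 2 × (2.487 / 1.031)² = 2 × 2.412² = 2 × 5.82 = 11.6.
Round up to the next whole participant.

n = 12 per group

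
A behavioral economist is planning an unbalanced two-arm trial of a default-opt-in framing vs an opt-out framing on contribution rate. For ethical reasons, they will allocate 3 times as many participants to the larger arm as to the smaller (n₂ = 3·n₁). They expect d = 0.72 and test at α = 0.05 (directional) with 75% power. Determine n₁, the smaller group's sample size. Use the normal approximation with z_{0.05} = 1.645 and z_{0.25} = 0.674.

With allocation ratio k = n₂/n₁ = 3, Var(x̄₁−x̄₂) = σ²(1/n₁ + 1/(k·n₁)) = σ²·(k+1)/(k·n₁).
So n₁ = (1 + 1/k)·((z_{α} + z_β)/d)² = 1.333 × (2.319/0.72)².
n₁ = 1.333 × 10.37 = 13.8.
Round up: n₁ = 14, giving n₂ = 3 × 14 = 42.

n₁ = 14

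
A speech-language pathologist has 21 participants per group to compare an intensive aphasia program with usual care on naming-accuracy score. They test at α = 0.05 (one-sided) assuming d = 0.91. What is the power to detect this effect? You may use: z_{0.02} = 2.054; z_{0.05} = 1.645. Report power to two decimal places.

power ≈ 0.90

For two equal groups, power = Φ(d·√(n/2) − z_{α}).
d·√(n/2) = 0.91 × √(21/2) = 0.91 × 3.240 = 2.949.
z_β = 2.949 − 1.645 = 1.304.
Power = Φ(1.304) = 0.904.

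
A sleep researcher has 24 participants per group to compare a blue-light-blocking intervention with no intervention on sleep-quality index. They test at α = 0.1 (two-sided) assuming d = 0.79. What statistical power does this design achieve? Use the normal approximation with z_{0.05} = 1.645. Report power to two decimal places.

For two equal groups, power = Φ(d·√(n/2) − z_{α/2}).
d·√(n/2) = 0.79 × √(24/2) = 0.79 × 3.464 = 2.737.
z_β = 2.737 − 1.645 = 1.092.
Power = Φ(1.092) = 0.863.

power ≈ 0.86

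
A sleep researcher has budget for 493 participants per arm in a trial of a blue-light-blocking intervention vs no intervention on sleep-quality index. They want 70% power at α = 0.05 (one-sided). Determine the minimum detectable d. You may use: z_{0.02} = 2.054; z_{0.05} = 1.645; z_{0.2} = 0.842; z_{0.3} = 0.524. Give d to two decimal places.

d_min ≈ 0.14

For two independent groups of n = 493 each: d_min = (z_{α} + z_β)·√(2/n).
z-sum = 1.645 + 0.524 = 2.169.
d_min = 2.169 × √(2/493) = 2.169 × 0.0637 = 0.138.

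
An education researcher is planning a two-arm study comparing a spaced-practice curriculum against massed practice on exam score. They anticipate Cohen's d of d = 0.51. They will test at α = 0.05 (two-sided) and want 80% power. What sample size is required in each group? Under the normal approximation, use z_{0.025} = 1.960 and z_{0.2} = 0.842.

n = 61 per group

For two independent groups with equal n: n = 2·((z_{α/2} + z_β) / d)².
z_{α/2} + z_β = 1.960 + 0.842 = 2.802.
n = 2 × (2.802 / 0.51)² = 2 × 5.494² = 2 × 30.19 = 60.4.
Round up to the next whole participant.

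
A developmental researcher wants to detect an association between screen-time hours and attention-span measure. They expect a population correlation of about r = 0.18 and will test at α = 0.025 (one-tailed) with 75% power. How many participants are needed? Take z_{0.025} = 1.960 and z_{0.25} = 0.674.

Fisher's z: C = ½·ln((1+r)/(1−r)) = ½·ln(1.4390) = 0.1820.
n = ((z_{α} + z_β)/C)² + 3.
(1.960 + 0.674) / 0.1820 = 2.634 / 0.1820 = 14.473.
n = 14.473² + 3 = 209.45 + 3 = 212.5.
Round up.

n = 213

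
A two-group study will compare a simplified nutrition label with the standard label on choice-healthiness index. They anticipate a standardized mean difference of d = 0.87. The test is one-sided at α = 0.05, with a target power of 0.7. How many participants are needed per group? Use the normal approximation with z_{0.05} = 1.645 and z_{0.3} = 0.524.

For two independent groups with equal n: n = 2·((z_{α} + z_β) / d)².
z_{α} + z_β = 1.645 + 0.524 = 2.169.
n = 2 × (2.169 / 0.87)² = 2 × 2.493² = 2 × 6.22 = 12.4.
Round up to the next whole participant.

n = 13 per group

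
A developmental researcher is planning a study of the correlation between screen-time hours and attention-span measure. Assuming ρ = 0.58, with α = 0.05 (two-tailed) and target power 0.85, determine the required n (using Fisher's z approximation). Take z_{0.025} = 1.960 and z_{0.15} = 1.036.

n = 24

Fisher's z: C = ½·ln((1+r)/(1−r)) = ½·ln(3.7619) = 0.6625.
n = ((z_{α/2} + z_β)/C)² + 3.
(1.960 + 1.036) / 0.6625 = 2.996 / 0.6625 = 4.522.
n = 4.522² + 3 = 20.45 + 3 = 23.5.
Round up.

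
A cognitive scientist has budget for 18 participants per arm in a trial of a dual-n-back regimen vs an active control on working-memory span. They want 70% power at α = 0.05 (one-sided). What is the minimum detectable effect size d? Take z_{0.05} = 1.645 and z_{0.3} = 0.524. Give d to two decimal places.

d_min ≈ 0.72

For two independent groups of n = 18 each: d_min = (z_{α} + z_β)·√(2/n).
z-sum = 1.645 + 0.524 = 2.169.
d_min = 2.169 × √(2/18) = 2.169 × 0.3333 = 0.723.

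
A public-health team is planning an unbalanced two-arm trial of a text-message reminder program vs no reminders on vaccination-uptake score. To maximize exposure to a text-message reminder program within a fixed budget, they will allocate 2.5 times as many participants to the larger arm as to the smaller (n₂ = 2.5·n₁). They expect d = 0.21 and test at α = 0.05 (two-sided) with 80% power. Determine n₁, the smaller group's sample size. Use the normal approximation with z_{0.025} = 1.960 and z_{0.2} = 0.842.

With allocation ratio k = n₂/n₁ = 2.5, Var(x̄₁−x̄₂) = σ²(1/n₁ + 1/(k·n₁)) = σ²·(k+1)/(k·n₁).
So n₁ = (1 + 1/k)·((z_{α/2} + z_β)/d)² = 1.400 × (2.802/0.21)².
n₁ = 1.400 × 178.03 = 249.2.
Round up: n₁ = 250, giving n₂ = 2.5 × 250 = 625.

n₁ = 250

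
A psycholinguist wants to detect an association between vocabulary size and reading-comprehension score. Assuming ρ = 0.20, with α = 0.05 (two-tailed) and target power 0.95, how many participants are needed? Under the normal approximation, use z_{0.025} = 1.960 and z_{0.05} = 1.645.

n = 320

Fisher's z: C = ½·ln((1+r)/(1−r)) = ½·ln(1.5000) = 0.2027.
n = ((z_{α/2} + z_β)/C)² + 3.
(1.960 + 1.645) / 0.2027 = 3.605 / 0.2027 = 17.785.
n = 17.785² + 3 = 316.30 + 3 = 319.3.
Round up.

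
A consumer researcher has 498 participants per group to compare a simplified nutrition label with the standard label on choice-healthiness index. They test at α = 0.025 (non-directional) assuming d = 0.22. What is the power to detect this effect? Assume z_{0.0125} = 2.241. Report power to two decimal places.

For two equal groups, power = Φ(d·√(n/2) − z_{α/2}).
d·√(n/2) = 0.22 × √(498/2) = 0.22 × 15.780 = 3.472.
z_β = 3.472 − 2.241 = 1.231.
Power = Φ(1.231) = 0.891.

power ≈ 0.89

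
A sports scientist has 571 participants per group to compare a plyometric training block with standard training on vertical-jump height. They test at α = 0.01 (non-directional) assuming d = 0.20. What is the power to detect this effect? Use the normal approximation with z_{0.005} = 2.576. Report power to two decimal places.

For two equal groups, power = Φ(d·√(n/2) − z_{α/2}).
d·√(n/2) = 0.20 × √(571/2) = 0.20 × 16.897 = 3.379.
z_β = 3.379 − 2.576 = 0.803.
Power = Φ(0.803) = 0.789.

power ≈ 0.79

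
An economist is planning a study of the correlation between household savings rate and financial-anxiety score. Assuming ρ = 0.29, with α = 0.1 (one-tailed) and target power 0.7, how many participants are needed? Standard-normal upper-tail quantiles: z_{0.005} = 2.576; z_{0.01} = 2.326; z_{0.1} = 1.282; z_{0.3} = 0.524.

Fisher's z: C = ½·ln((1+r)/(1−r)) = ½·ln(1.8169) = 0.2986.
n = ((z_{α} + z_β)/C)² + 3.
(1.282 + 0.524) / 0.2986 = 1.806 / 0.2986 = 6.048.
n = 6.048² + 3 = 36.58 + 3 = 39.6.
Round up.

n = 40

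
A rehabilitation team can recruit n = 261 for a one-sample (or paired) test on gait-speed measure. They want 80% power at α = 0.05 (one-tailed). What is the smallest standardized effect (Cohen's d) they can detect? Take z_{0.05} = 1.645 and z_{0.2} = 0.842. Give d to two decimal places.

d_min ≈ 0.15

For a single sample (or paired design) of n = 261: d_min = (z_{α} + z_β)/√n.
z-sum = 1.645 + 0.842 = 2.487.
d_min = 2.487 / √261 = 2.487 / 16.155 = 0.154.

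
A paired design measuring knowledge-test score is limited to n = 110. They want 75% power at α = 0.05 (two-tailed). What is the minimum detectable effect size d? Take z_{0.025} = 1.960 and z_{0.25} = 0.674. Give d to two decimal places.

d_min ≈ 0.25

For a single sample (or paired design) of n = 110: d_min = (z_{α/2} + z_β)/√n.
z-sum = 1.960 + 0.674 = 2.634.
d_min = 2.634 / √110 = 2.634 / 10.488 = 0.251.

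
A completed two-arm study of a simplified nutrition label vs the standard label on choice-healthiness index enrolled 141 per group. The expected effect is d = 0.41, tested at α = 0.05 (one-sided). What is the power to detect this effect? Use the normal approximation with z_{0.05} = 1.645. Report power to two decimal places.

power ≈ 0.96

For two equal groups, power = Φ(d·√(n/2) − z_{α}).
d·√(n/2) = 0.41 × √(141/2) = 0.41 × 8.396 = 3.443.
z_β = 3.443 − 1.645 = 1.798.
Power = Φ(1.798) = 0.964.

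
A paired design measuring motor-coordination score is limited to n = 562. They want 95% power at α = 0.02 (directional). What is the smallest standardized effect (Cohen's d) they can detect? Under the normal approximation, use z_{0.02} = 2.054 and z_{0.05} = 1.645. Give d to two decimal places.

d_min ≈ 0.16

For a single sample (or paired design) of n = 562: d_min = (z_{α} + z_β)/√n.
z-sum = 2.054 + 1.645 = 3.699.
d_min = 3.699 / √562 = 3.699 / 23.707 = 0.156.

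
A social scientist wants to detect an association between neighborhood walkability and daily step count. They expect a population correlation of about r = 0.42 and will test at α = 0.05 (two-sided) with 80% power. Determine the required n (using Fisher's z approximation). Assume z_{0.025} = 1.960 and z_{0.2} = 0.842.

n = 43

Fisher's z: C = ½·ln((1+r)/(1−r)) = ½·ln(2.4483) = 0.4477.
n = ((z_{α/2} + z_β)/C)² + 3.
(1.960 + 0.842) / 0.4477 = 2.802 / 0.4477 = 6.259.
n = 6.259² + 3 = 39.17 + 3 = 42.2.
Round up.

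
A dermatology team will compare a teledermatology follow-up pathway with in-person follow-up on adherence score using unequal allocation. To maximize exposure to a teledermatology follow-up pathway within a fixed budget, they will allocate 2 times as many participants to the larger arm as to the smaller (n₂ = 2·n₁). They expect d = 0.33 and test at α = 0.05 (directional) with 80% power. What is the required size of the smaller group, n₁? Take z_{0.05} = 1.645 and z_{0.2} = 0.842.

n₁ = 86

With allocation ratio k = n₂/n₁ = 2, Var(x̄₁−x̄₂) = σ²(1/n₁ + 1/(k·n₁)) = σ²·(k+1)/(k·n₁).
So n₁ = (1 + 1/k)·((z_{α} + z_β)/d)² = 1.500 × (2.487/0.33)².
n₁ = 1.500 × 56.80 = 85.2.
Round up: n₁ = 86, giving n₂ = 2 × 86 = 172.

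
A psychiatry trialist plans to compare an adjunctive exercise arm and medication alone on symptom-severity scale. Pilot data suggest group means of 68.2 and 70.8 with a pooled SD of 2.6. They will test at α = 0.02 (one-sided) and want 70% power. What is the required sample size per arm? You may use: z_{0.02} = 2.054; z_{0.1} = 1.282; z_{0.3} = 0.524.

n = 14 per group

Cohen's d = |M₁ − M₂| / SD_pooled = |68.2 − 70.8| / 2.6 = 2.6 / 2.6 = 1.000.
For two independent groups with equal n: n = 2·((z_{α} + z_β) / d)².
z_{α} + z_β = 2.054 + 0.524 = 2.578.
n = 2 × (2.578 / 1.000)² = 2 × 2.578² = 2 × 6.65 = 13.3.
Round up to the next whole participant.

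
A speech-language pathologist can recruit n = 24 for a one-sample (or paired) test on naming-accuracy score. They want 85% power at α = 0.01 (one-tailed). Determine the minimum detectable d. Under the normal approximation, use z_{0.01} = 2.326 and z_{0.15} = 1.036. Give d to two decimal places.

d_min ≈ 0.69

For a single sample (or paired design) of n = 24: d_min = (z_{α} + z_β)/√n.
z-sum = 2.326 + 1.036 = 3.362.
d_min = 3.362 / √24 = 3.362 / 4.899 = 0.686.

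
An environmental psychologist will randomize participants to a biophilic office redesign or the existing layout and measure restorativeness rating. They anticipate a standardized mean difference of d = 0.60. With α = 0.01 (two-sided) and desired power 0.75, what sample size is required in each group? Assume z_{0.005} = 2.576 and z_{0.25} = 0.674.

n = 59 per group

For two independent groups with equal n: n = 2·((z_{α/2} + z_β) / d)².
z_{α/2} + z_β = 2.576 + 0.674 = 3.250.
n = 2 × (3.250 / 0.60)² = 2 × 5.417² = 2 × 29.34 = 58.7.
Round up to the next whole participant.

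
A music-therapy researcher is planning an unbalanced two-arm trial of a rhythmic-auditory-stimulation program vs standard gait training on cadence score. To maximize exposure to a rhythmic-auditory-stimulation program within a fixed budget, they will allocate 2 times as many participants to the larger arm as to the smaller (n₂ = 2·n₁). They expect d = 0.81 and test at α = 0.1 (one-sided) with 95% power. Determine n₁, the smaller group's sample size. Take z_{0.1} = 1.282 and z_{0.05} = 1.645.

n₁ = 20

With allocation ratio k = n₂/n₁ = 2, Var(x̄₁−x̄₂) = σ²(1/n₁ + 1/(k·n₁)) = σ²·(k+1)/(k·n₁).
So n₁ = (1 + 1/k)·((z_{α} + z_β)/d)² = 1.500 × (2.927/0.81)².
n₁ = 1.500 × 13.06 = 19.6.
Round up: n₁ = 20, giving n₂ = 2 × 20 = 40.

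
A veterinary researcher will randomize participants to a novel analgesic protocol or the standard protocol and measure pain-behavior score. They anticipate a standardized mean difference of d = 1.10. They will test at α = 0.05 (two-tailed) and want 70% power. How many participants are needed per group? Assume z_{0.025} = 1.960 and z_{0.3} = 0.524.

n = 11 per group

For two independent groups with equal n: n = 2·((z_{α/2} + z_β) / d)².
z_{α/2} + z_β = 1.960 + 0.524 = 2.484.
n = 2 × (2.484 / 1.10)² = 2 × 2.258² = 2 × 5.10 = 10.2.
Round up to the next whole participant.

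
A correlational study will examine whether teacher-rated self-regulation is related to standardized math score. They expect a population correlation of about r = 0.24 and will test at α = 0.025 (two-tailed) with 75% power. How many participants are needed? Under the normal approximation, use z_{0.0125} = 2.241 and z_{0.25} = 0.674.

Fisher's z: C = ½·ln((1+r)/(1−r)) = ½·ln(1.6316) = 0.2448.
n = ((z_{α/2} + z_β)/C)² + 3.
(2.241 + 0.674) / 0.2448 = 2.915 / 0.2448 = 11.908.
n = 11.908² + 3 = 141.79 + 3 = 144.8.
Round up.

n = 145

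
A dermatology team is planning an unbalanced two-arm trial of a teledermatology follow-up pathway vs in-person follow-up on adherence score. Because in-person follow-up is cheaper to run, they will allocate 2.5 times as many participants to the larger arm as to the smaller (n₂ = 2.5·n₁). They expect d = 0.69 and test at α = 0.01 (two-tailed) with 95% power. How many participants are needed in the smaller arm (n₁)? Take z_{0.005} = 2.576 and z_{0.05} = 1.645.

With allocation ratio k = n₂/n₁ = 2.5, Var(x̄₁−x̄₂) = σ²(1/n₁ + 1/(k·n₁)) = σ²·(k+1)/(k·n₁).
So n₁ = (1 + 1/k)·((z_{α/2} + z_β)/d)² = 1.400 × (4.221/0.69)².
n₁ = 1.400 × 37.42 = 52.4.
Round up: n₁ = 53, giving n₂ = ⌈2.5 × 53⌉ = ⌈132.5⌉ = 133.

n₁ = 53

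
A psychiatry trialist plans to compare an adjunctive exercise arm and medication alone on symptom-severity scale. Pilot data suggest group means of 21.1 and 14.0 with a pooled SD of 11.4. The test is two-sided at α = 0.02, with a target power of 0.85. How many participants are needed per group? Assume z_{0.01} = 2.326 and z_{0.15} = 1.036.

Cohen's d = |M₁ − M₂| / SD_pooled = |21.1 − 14.0| / 11.4 = 7.1 / 11.4 = 0.623.
For two independent groups with equal n: n = 2·((z_{α/2} + z_β) / d)².
z_{α/2} + z_β = 2.326 + 1.036 = 3.362.
n = 2 × (3.362 / 0.623)² = 2 × 5.396² = 2 × 29.12 = 58.2.
Round up to the next whole participant.

n = 59 per group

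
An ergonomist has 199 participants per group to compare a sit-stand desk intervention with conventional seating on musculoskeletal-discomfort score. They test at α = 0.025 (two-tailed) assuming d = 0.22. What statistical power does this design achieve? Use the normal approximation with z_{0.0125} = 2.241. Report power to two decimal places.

For two equal groups, power = Φ(d·√(n/2) − z_{α/2}).
d·√(n/2) = 0.22 × √(199/2) = 0.22 × 9.975 = 2.194.
z_β = 2.194 − 2.241 = -0.047.
Power = Φ(-0.047) = 0.481.

power ≈ 0.48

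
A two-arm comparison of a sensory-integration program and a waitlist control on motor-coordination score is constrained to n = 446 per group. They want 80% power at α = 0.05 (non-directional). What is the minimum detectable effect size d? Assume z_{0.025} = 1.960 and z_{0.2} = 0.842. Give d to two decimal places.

d_min ≈ 0.19

For two independent groups of n = 446 each: d_min = (z_{α/2} + z_β)·√(2/n).
z-sum = 1.960 + 0.842 = 2.802.
d_min = 2.802 × √(2/446) = 2.802 × 0.0670 = 0.188.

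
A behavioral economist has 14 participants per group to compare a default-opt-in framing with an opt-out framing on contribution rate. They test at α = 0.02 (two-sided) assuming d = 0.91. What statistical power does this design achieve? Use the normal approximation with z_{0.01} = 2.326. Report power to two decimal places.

For two equal groups, power = Φ(d·√(n/2) − z_{α/2}).
d·√(n/2) = 0.91 × √(14/2) = 0.91 × 2.646 = 2.408.
z_β = 2.408 − 2.326 = 0.082.
Power = Φ(0.082) = 0.533.

power ≈ 0.53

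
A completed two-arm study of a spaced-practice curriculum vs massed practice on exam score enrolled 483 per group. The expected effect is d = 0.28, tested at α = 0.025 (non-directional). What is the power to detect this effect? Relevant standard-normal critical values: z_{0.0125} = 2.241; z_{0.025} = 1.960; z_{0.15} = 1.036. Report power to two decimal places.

power ≈ 0.98

For two equal groups, power = Φ(d·√(n/2) − z_{α/2}).
d·√(n/2) = 0.28 × √(483/2) = 0.28 × 15.540 = 4.351.
z_β = 4.351 − 2.241 = 2.110.
Power = Φ(2.110) = 0.983.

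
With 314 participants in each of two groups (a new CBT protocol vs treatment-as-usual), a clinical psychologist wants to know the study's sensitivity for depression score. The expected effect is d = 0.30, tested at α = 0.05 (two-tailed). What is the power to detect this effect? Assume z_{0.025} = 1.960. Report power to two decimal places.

power ≈ 0.96

For two equal groups, power = Φ(d·√(n/2) − z_{α/2}).
d·√(n/2) = 0.30 × √(314/2) = 0.30 × 12.530 = 3.759.
z_β = 3.759 − 1.960 = 1.799.
Power = Φ(1.799) = 0.964.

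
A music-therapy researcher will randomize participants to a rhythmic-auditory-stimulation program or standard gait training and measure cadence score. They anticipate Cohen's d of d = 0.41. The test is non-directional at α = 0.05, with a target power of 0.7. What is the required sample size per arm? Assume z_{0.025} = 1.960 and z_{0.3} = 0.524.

n = 74 per group

For two independent groups with equal n: n = 2·((z_{α/2} + z_β) / d)².
z_{α/2} + z_β = 1.960 + 0.524 = 2.484.
n = 2 × (2.484 / 0.41)² = 2 × 6.059² = 2 × 36.71 = 73.4.
Round up to the next whole participant.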